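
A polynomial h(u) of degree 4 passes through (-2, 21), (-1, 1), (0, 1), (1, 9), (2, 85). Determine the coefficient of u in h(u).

0

Write h(u) = au^4 + bu^3 + cu^2 + du + e. Substituting each data point gives a linear system:
  16a - 8b + 4c - 2d + e = 21
  a - b + c - d + e = 1
  e = 1
  a + b + c + d + e = 9
  16a + 8b + 4c + 2d + e = 85
Solving the system yields a = 3, b = 4, c = 1, d = 0, e = 1.
So h(u) = 3u⁴ + 4u³ + u² + 1.
The coefficient of u is 0.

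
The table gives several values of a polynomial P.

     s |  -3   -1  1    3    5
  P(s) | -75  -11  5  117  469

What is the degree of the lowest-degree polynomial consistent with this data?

Forward differences of the values at s = -3, -1, 1, 3, 5:
  P  : -75  -11  5  117  469
  Δ  : 64  16  112  352
  Δ^2: -48  96  240
  Δ^3: 144  144
  Δ^4: 0
The third differences are constant (144) and nonzero, while all higher differences vanish, so the minimal degree is 3.

3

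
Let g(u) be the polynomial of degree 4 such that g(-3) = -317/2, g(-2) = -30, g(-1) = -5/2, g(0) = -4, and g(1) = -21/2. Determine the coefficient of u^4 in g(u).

Write g(u) = au^4 + bu^3 + cu^2 + du + e. Substituting each data point gives a linear system:
  81a - 27b + 9c - 3d + e = -317/2
  16a - 8b + 4c - 2d + e = -30
  a - b + c - d + e = -5/2
  e = -4
  a + b + c + d + e = -21/2
Solving the system yields a = -2, b = 0, c = -1/2, d = -4, e = -4.
So g(u) = -2u^4 - (1/2)u^2 - 4u - 4.
The leading coefficient is -2.

-2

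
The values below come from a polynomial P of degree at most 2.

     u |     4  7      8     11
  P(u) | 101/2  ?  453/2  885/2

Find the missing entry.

The 3 known points determine the degree-2 polynomial uniquely.
Write P(u) = au^2 + bu + c. Substituting each data point gives a linear system:
  16a + 4b + c = 101/2
  64a + 8b + c = 453/2
  121a + 11b + c = 885/2
Solving the system yields a = 4, b = -4, c = 5/2.
So P(u) = 4u^2 - 4u + 5/2.
Then P(7) = 341/2.

341/2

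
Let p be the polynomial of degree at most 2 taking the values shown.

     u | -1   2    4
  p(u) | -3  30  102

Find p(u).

p(u) = 5u^2 + 6u - 2

Using the Lagrange interpolation formula with nodes -1, 2, 4:
  L_0(u) = (u - 2)(u - 4) / 15
  L_1(u) = (u + 1)(u - 4) / -6
  L_2(u) = (u + 1)(u - 2) / 10
Then p(u) = -3·L_0(u) + 30·L_1(u) + 102·L_2(u).
Expanding and collecting terms gives p(u) = 5u^2 + 6u - 2.
Check: p(2) = 30. ✓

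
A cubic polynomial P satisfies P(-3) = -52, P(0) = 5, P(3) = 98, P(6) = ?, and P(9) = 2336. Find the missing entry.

On equispaced nodes a degree-3 polynomial has vanishing fourth forward difference, so
  P(-3) - 4·P(0) + 6·P(3) - 4·P(6) + P(9) = 0.
Substituting the known values and solving for P(6):
  -4·P(6) = -2852
  P(6) = 713.

713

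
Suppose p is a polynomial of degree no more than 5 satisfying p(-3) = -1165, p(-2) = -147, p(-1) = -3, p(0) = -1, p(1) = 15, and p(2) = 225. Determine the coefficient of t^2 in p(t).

Write p(t) = at^5 + bt^4 + ct^3 + dt^2 + et + k. Substituting each data point gives a linear system:
  -243a + 81b - 27c + 9d - 3e + k = -1165
  -32a + 16b - 8c + 4d - 2e + k = -147
  -a + b - c + d - e + k = -3
  k = -1
  a + b + c + d + e + k = 15
  32a + 16b + 8c + 4d + 2e + k = 225
Solving the system yields a = 5, b = 1, c = 3, d = 6, e = 1, k = -1.
So p(t) = 5t⁵ + t⁴ + 3t³ + 6t² + t - 1.
The coefficient of t^2 is 6.

6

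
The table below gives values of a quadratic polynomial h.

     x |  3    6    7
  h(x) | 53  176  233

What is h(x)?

Write h(x) = ax^2 + bx + c. Substituting each data point gives a linear system:
  9a + 3b + c = 53
  36a + 6b + c = 176
  49a + 7b + c = 233
Solving the system yields a = 4, b = 5, c = 2.
So h(x) = 4x^2 + 5x + 2.
Check: h(3) = 53. ✓

h(x) = 4x^2 + 5x + 2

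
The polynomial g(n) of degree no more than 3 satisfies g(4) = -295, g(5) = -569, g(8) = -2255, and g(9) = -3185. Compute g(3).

Write g(n) = an^3 + bn^2 + cn + d. Substituting each data point gives a linear system:
  64a + 16b + 4c + d = -295
  125a + 25b + 5c + d = -569
  512a + 64b + 8c + d = -2255
  729a + 81b + 9c + d = -3185
Solving the system yields a = -4, b = -4, c = 6, d = 1.
So g(n) = -4n^3 - 4n^2 + 6n + 1.
Then g(3) = -125.

-125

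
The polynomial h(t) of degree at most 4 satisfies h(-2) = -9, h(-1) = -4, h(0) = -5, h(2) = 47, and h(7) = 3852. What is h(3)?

Write h(t) = at^4 + bt^3 + ct^2 + dt + e. Substituting each data point gives a linear system:
  16a - 8b + 4c - 2d + e = -9
  a - b + c - d + e = -4
  e = -5
  16a + 8b + 4c + 2d + e = 47
  2401a + 343b + 49c + 7d + e = 3852
Solving the system yields a = 1, b = 4, c = 2, d = -2, e = -5.
So h(t) = t^4 + 4t^3 + 2t^2 - 2t - 5.
Then h(3) = 196.

196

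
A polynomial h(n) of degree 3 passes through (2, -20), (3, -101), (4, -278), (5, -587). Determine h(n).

h(n) = -6n^3 + 6n^2 + 3n - 2

Using the Lagrange interpolation formula with nodes 2, 3, 4, 5:
  L_0(n) = (n - 3)(n - 4)(n - 5) / -6
  L_1(n) = (n - 2)(n - 4)(n - 5) / 2
  L_2(n) = (n - 2)(n - 3)(n - 5) / -2
  L_3(n) = (n - 2)(n - 3)(n - 4) / 6
Then h(n) = -20·L_0(n) - 101·L_1(n) - 278·L_2(n) - 587·L_3(n).
Expanding and collecting terms gives h(n) = -6n³ + 6n² + 3n - 2.
Check: h(4) = -278. ✓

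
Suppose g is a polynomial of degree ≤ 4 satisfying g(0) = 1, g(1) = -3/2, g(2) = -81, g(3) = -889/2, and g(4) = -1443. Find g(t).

Write g(t) = at^4 + bt^3 + ct^2 + dt + e. Substituting each data point gives a linear system:
  e = 1
  a + b + c + d + e = -3/2
  16a + 8b + 4c + 2d + e = -81
  81a + 27b + 9c + 3d + e = -889/2
  256a + 64b + 16c + 4d + e = -1443
Solving the system yields a = -6, b = 3/2, c = -1, d = 3, e = 1.
So g(t) = -6t^4 + (3/2)t^3 - t^2 + 3t + 1.
Check: g(0) = 1. ✓

g(t) = -6t^4 + (3/2)t^3 - t^2 + 3t + 1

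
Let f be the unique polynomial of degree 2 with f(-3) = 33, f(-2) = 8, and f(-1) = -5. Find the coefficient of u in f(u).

5

Write f(u) = au^2 + bu + c. Substituting each data point gives a linear system:
  9a - 3b + c = 33
  4a - 2b + c = 8
  a - b + c = -5
Solving the system yields a = 6, b = 5, c = -6.
So f(u) = 6u² + 5u - 6.
The coefficient of u is 5.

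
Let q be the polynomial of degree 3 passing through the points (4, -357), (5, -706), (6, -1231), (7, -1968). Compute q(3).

-148

Using the Lagrange interpolation formula with nodes 4, 5, 6, 7:
  L_0(u) = (u - 5)(u - 6)(u - 7) / -6
  L_1(u) = (u - 4)(u - 6)(u - 7) / 2
  L_2(u) = (u - 4)(u - 5)(u - 7) / -2
  L_3(u) = (u - 4)(u - 5)(u - 6) / 6
Then q(u) = -357·L_0(u) - 706·L_1(u) - 1231·L_2(u) - 1968·L_3(u).
Expanding and collecting terms gives q(u) = -6u³ + 2u² - u - 1.
Evaluating at u = 3: q(3) = -148.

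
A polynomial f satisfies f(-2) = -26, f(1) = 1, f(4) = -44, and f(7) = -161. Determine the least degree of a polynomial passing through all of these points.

2

Forward differences of the values at n = -2, 1, 4, 7:
  f  : -26  1  -44  -161
  Δ  : 27  -45  -117
  Δ^2: -72  -72
  Δ^3: 0
The second differences are constant (-72) and nonzero, while all higher differences vanish, so the minimal degree is 2.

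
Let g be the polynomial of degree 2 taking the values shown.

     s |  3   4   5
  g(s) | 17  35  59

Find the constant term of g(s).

Write g(s) = as^2 + bs + c. Substituting each data point gives a linear system:
  9a + 3b + c = 17
  16a + 4b + c = 35
  25a + 5b + c = 59
Solving the system yields a = 3, b = -3, c = -1.
So g(s) = 3s^2 - 3s - 1.
The constant term is -1.

-1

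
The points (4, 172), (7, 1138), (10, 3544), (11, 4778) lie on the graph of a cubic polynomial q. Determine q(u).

q(u) = 4u^3 - 4u^2 - 6u + 4

Write q(u) = au^3 + bu^2 + cu + d. Substituting each data point gives a linear system:
  64a + 16b + 4c + d = 172
  343a + 49b + 7c + d = 1138
  1000a + 100b + 10c + d = 3544
  1331a + 121b + 11c + d = 4778
Solving the system yields a = 4, b = -4, c = -6, d = 4.
So q(u) = 4u³ - 4u² - 6u + 4.
Check: q(10) = 3544. ✓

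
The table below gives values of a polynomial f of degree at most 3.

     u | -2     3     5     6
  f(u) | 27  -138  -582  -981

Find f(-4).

Using the Lagrange interpolation formula with nodes -2, 3, 5, 6:
  L_0(u) = (u - 3)(u - 5)(u - 6) / -280
  L_1(u) = (u + 2)(u - 5)(u - 6) / 30
  L_2(u) = (u + 2)(u - 3)(u - 6) / -14
  L_3(u) = (u + 2)(u - 3)(u - 5) / 24
Then f(u) = 27·L_0(u) - 138·L_1(u) - 582·L_2(u) - 981·L_3(u).
Expanding and collecting terms gives f(u) = -4u^3 - 3u^2 - 2u + 3.
Evaluating at u = -4: f(-4) = 219.

219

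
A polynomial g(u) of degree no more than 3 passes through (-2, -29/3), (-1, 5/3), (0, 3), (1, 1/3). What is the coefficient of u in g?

-5/3

Write g(u) = au^3 + bu^2 + cu + d. Substituting each data point gives a linear system:
  -8a + 4b - 2c + d = -29/3
  -a + b - c + d = 5/3
  d = 3
  a + b + c + d = 1/3
Solving the system yields a = 1, b = -2, c = -5/3, d = 3.
So g(u) = u^3 - 2u^2 - (5/3)u + 3.
The coefficient of u is -5/3.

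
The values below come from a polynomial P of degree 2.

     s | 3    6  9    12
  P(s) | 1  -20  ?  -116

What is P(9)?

On equispaced nodes a degree-2 polynomial has vanishing third forward difference, so
  - P(3) + 3·P(6) - 3·P(9) + P(12) = 0.
Substituting the known values and solving for P(9):
  -3·P(9) = 177
  P(9) = -59.

-59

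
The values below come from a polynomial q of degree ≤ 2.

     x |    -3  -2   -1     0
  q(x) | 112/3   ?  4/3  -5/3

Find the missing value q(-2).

43/3

On equispaced nodes a degree-2 polynomial has vanishing third forward difference, so
  - q(-3) + 3·q(-2) - 3·q(-1) + q(0) = 0.
Substituting the known values and solving for q(-2):
  3·q(-2) = 43
  q(-2) = 43/3.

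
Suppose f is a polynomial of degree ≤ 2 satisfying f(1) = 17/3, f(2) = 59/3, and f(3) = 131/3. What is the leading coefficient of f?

Write f(u) = au^2 + bu + c. Substituting each data point gives a linear system:
  a + b + c = 17/3
  4a + 2b + c = 59/3
  9a + 3b + c = 131/3
Solving the system yields a = 5, b = -1, c = 5/3.
So f(u) = 5u^2 - u + 5/3.
The leading coefficient is 5.

5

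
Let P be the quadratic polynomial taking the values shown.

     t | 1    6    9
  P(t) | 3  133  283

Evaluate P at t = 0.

Using the Lagrange interpolation formula with nodes 1, 6, 9:
  L_0(t) = (t - 6)(t - 9) / 40
  L_1(t) = (t - 1)(t - 9) / -15
  L_2(t) = (t - 1)(t - 6) / 24
Then P(t) = 3·L_0(t) + 133·L_1(t) + 283·L_2(t).
Expanding and collecting terms gives P(t) = 3t^2 + 5t - 5.
Evaluating at t = 0: P(0) = -5.

-5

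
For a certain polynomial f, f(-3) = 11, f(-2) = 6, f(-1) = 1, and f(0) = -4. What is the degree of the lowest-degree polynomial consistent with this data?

1

Forward differences of the values at t = -3, -2, -1, 0:
  f  : 11  6  1  -4
  Δ  : -5  -5  -5
  Δ^2: 0  0
  Δ^3: 0
The first differences are constant (-5) and nonzero, while all higher differences vanish, so the minimal degree is 1.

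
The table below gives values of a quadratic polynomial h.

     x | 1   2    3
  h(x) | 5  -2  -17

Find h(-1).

-5

Write h(x) = ax^2 + bx + c. Substituting each data point gives a linear system:
  a + b + c = 5
  4a + 2b + c = -2
  9a + 3b + c = -17
Solving the system yields a = -4, b = 5, c = 4.
So h(x) = -4x^2 + 5x + 4.
Then h(-1) = -5.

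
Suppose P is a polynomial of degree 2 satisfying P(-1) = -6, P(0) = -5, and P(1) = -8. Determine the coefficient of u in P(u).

-1

Write P(u) = au^2 + bu + c. Substituting each data point gives a linear system:
  a - b + c = -6
  c = -5
  a + b + c = -8
Solving the system yields a = -2, b = -1, c = -5.
So P(u) = -2u^2 - u - 5.
The coefficient of u is -1.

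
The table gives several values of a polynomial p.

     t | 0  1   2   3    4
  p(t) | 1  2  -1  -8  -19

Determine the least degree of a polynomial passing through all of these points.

2

Forward differences of the values at t = 0, 1, 2, 3, 4:
  p  : 1  2  -1  -8  -19
  Δ  : 1  -3  -7  -11
  Δ^2: -4  -4  -4
  Δ^3: 0  0
  Δ^4: 0
The second differences are constant (-4) and nonzero, while all higher differences vanish, so the minimal degree is 2.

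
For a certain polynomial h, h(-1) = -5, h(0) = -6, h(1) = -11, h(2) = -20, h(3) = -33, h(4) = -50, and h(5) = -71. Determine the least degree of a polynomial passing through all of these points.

Forward differences of the values at x = -1, 0, 1, 2, 3, 4, 5:
  h  : -5  -6  -11  -20  -33  -50  -71
  Δ  : -1  -5  -9  -13  -17  -21
  Δ^2: -4  -4  -4  -4  -4
  Δ^3: 0  0  0  0
  Δ^4: 0  0  0
  Δ^5: 0  0
  Δ^6: 0
The second differences are constant (-4) and nonzero, while all higher differences vanish, so the minimal degree is 2.

2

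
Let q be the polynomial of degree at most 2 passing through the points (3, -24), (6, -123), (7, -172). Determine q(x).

q(x) = -4x^2 + 3x + 3

Using the Lagrange interpolation formula with nodes 3, 6, 7:
  L_0(x) = (x - 6)(x - 7) / 12
  L_1(x) = (x - 3)(x - 7) / -3
  L_2(x) = (x - 3)(x - 6) / 4
Then q(x) = -24·L_0(x) - 123·L_1(x) - 172·L_2(x).
Expanding and collecting terms gives q(x) = -4x^2 + 3x + 3.
Check: q(7) = -172. ✓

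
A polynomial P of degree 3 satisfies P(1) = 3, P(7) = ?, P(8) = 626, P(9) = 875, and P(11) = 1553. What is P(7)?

The 4 known points determine the degree-3 polynomial uniquely.
Write P(t) = at^3 + bt^2 + ct + d. Substituting each data point gives a linear system:
  a + b + c + d = 3
  512a + 64b + 8c + d = 626
  729a + 81b + 9c + d = 875
  1331a + 121b + 11c + d = 1553
Solving the system yields a = 1, b = 2, c = -2, d = 2.
So P(t) = t^3 + 2t^2 - 2t + 2.
Then P(7) = 429.

429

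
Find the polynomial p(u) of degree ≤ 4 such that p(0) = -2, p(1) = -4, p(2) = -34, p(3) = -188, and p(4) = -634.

p(u) = -3u^4 + 2u^3 + u^2 - 2u - 2

Write p(u) = au^4 + bu^3 + cu^2 + du + e. Substituting each data point gives a linear system:
  e = -2
  a + b + c + d + e = -4
  16a + 8b + 4c + 2d + e = -34
  81a + 27b + 9c + 3d + e = -188
  256a + 64b + 16c + 4d + e = -634
Solving the system yields a = -3, b = 2, c = 1, d = -2, e = -2.
So p(u) = -3u^4 + 2u^3 + u^2 - 2u - 2.
Check: p(4) = -634. ✓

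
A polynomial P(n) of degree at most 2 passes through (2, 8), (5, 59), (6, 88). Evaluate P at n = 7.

123

Write P(n) = an^2 + bn + c. Substituting each data point gives a linear system:
  4a + 2b + c = 8
  25a + 5b + c = 59
  36a + 6b + c = 88
Solving the system yields a = 3, b = -4, c = 4.
So P(n) = 3n² - 4n + 4.
Then P(7) = 123.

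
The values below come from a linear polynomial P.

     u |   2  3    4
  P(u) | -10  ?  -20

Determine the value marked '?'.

The 2 known points determine the degree-1 polynomial uniquely.
Write P(u) = au + b. Substituting each data point gives a linear system:
  2a + b = -10
  4a + b = -20
Solving the system yields a = -5, b = 0.
So P(u) = -5u.
Then P(3) = -15.

-15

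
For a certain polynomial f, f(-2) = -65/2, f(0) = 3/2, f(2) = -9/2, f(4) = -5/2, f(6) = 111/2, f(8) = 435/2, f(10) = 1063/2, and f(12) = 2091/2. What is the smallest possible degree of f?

3

Forward differences of the values at n = -2, 0, 2, 4, 6, 8, 10, 12:
  f  : -65/2  3/2  -9/2  -5/2  111/2  435/2  1063/2  2091/2
  Δ  : 34  -6  2  58  162  314  514
  Δ^2: -40  8  56  104  152  200
  Δ^3: 48  48  48  48  48
  Δ^4: 0  0  0  0
  Δ^5: 0  0  0
  Δ^6: 0  0
  Δ^7: 0
The third differences are constant (48) and nonzero, while all higher differences vanish, so the minimal degree is 3.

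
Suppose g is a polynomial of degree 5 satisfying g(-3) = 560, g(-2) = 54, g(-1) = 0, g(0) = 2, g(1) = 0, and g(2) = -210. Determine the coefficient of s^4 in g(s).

Write g(s) = as^5 + bs^4 + cs^3 + ds^2 + es + k. Substituting each data point gives a linear system:
  -243a + 81b - 27c + 9d - 3e + k = 560
  -32a + 16b - 8c + 4d - 2e + k = 54
  -a + b - c + d - e + k = 0
  k = 2
  a + b + c + d + e + k = 0
  32a + 16b + 8c + 4d + 2e + k = -210
Solving the system yields a = -4, b = -6, c = -2, d = 4, e = 6, k = 2.
So g(s) = -4s^5 - 6s^4 - 2s^3 + 4s^2 + 6s + 2.
The coefficient of s^4 is -6.

-6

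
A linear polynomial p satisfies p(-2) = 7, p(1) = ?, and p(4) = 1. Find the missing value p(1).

4

On equispaced nodes a degree-1 polynomial has vanishing second forward difference, so
  p(-2) - 2·p(1) + p(4) = 0.
Substituting the known values and solving for p(1):
  -2·p(1) = -8
  p(1) = 4.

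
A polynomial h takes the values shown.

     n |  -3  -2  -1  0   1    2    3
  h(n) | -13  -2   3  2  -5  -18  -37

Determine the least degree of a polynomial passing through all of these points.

2

Forward differences of the values at n = -3, -2, -1, 0, 1, 2, 3:
  h  : -13  -2  3  2  -5  -18  -37
  Δ  : 11  5  -1  -7  -13  -19
  Δ^2: -6  -6  -6  -6  -6
  Δ^3: 0  0  0  0
  Δ^4: 0  0  0
  Δ^5: 0  0
  Δ^6: 0
The second differences are constant (-6) and nonzero, while all higher differences vanish, so the minimal degree is 2.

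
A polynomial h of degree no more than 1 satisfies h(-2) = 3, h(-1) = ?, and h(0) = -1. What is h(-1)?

1

The 2 known points determine the degree-1 polynomial uniquely.
Write h(s) = as + b. Substituting each data point gives a linear system:
  -2a + b = 3
  b = -1
Solving the system yields a = -2, b = -1.
So h(s) = -2s - 1.
Then h(-1) = 1.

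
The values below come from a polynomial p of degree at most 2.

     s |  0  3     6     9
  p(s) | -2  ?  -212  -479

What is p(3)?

The 3 known points determine the degree-2 polynomial uniquely.
Write p(s) = as^2 + bs + c. Substituting each data point gives a linear system:
  c = -2
  36a + 6b + c = -212
  81a + 9b + c = -479
Solving the system yields a = -6, b = 1, c = -2.
So p(s) = -6s^2 + s - 2.
Then p(3) = -53.

-53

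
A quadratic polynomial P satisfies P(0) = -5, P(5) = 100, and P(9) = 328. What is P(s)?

Using the Lagrange interpolation formula with nodes 0, 5, 9:
  L_0(s) = (s - 5)(s - 9) / 45
  L_1(s) = s(s - 9) / -20
  L_2(s) = s(s - 5) / 36
Then P(s) = -5·L_0(s) + 100·L_1(s) + 328·L_2(s).
Expanding and collecting terms gives P(s) = 4s² + s - 5.
Check: P(9) = 328. ✓

P(s) = 4s^2 + s - 5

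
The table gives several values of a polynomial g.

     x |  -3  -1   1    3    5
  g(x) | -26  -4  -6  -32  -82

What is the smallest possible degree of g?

2

Forward differences of the values at x = -3, -1, 1, 3, 5:
  g  : -26  -4  -6  -32  -82
  Δ  : 22  -2  -26  -50
  Δ^2: -24  -24  -24
  Δ^3: 0  0
  Δ^4: 0
The second differences are constant (-24) and nonzero, while all higher differences vanish, so the minimal degree is 2.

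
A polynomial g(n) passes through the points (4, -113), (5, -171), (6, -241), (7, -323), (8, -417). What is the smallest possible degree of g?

Forward differences of the values at n = 4, 5, 6, 7, 8:
  g  : -113  -171  -241  -323  -417
  Δ  : -58  -70  -82  -94
  Δ^2: -12  -12  -12
  Δ^3: 0  0
  Δ^4: 0
The second differences are constant (-12) and nonzero, while all higher differences vanish, so the minimal degree is 2.

2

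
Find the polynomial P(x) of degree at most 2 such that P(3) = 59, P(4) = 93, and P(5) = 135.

Write P(x) = ax^2 + bx + c. Substituting each data point gives a linear system:
  9a + 3b + c = 59
  16a + 4b + c = 93
  25a + 5b + c = 135
Solving the system yields a = 4, b = 6, c = 5.
So P(x) = 4x^2 + 6x + 5.
Check: P(3) = 59. ✓

P(x) = 4x^2 + 6x + 5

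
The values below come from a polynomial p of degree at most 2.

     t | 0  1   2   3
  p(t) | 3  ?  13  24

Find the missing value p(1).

On equispaced nodes a degree-2 polynomial has vanishing third forward difference, so
  - p(0) + 3·p(1) - 3·p(2) + p(3) = 0.
Substituting the known values and solving for p(1):
  3·p(1) = 18
  p(1) = 6.

6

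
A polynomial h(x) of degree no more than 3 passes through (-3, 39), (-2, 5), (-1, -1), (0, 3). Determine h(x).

Using the Lagrange interpolation formula with nodes -3, -2, -1, 0:
  L_0(x) = (x + 2)(x + 1)x / -6
  L_1(x) = (x + 3)(x + 1)x / 2
  L_2(x) = (x + 3)(x + 2)x / -2
  L_3(x) = (x + 3)(x + 2)(x + 1) / 6
Then h(x) = 39·L_0(x) + 5·L_1(x) - 1·L_2(x) + 3·L_3(x).
Expanding and collecting terms gives h(x) = -3x^3 - 4x^2 + 3x + 3.
Check: h(0) = 3. ✓

h(x) = -3x^3 - 4x^2 + 3x + 3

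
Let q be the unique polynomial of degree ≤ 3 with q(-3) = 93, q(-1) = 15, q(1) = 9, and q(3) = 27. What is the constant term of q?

6

Write q(s) = as^3 + bs^2 + cs + d. Substituting each data point gives a linear system:
  -27a + 9b - 3c + d = 93
  -a + b - c + d = 15
  a + b + c + d = 9
  27a + 9b + 3c + d = 27
Solving the system yields a = -1, b = 6, c = -2, d = 6.
So q(s) = -s^3 + 6s^2 - 2s + 6.
The constant term is 6.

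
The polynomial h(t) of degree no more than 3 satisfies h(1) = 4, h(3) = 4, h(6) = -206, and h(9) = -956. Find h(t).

h(t) = -2t^3 + 6t^2 + 2t - 2

Using the Lagrange interpolation formula with nodes 1, 3, 6, 9:
  L_0(t) = (t - 3)(t - 6)(t - 9) / -80
  L_1(t) = (t - 1)(t - 6)(t - 9) / 36
  L_2(t) = (t - 1)(t - 3)(t - 9) / -45
  L_3(t) = (t - 1)(t - 3)(t - 6) / 144
Then h(t) = 4·L_0(t) + 4·L_1(t) - 206·L_2(t) - 956·L_3(t).
Expanding and collecting terms gives h(t) = -2t^3 + 6t^2 + 2t - 2.
Check: h(6) = -206. ✓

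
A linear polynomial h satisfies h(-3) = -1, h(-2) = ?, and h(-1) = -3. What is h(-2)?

-2

On equispaced nodes a degree-1 polynomial has vanishing second forward difference, so
  h(-3) - 2·h(-2) + h(-1) = 0.
Substituting the known values and solving for h(-2):
  -2·h(-2) = 4
  h(-2) = -2.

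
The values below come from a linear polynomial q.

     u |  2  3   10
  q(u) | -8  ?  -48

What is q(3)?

-13

The 2 known points determine the degree-1 polynomial uniquely.
Write q(u) = au + b. Substituting each data point gives a linear system:
  2a + b = -8
  10a + b = -48
Solving the system yields a = -5, b = 2.
So q(u) = -5u + 2.
Then q(3) = -13.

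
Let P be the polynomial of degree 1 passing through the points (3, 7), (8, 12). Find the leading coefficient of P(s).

1

Write P(s) = as + b. Substituting each data point gives a linear system:
  3a + b = 7
  8a + b = 12
Solving the system yields a = 1, b = 4.
So P(s) = s + 4.
The leading coefficient is 1.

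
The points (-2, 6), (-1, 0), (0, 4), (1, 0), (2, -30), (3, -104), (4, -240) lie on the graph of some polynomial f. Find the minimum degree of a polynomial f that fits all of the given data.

3

Forward differences of the values at u = -2, -1, 0, 1, 2, 3, 4:
  f  : 6  0  4  0  -30  -104  -240
  Δ  : -6  4  -4  -30  -74  -136
  Δ^2: 10  -8  -26  -44  -62
  Δ^3: -18  -18  -18  -18
  Δ^4: 0  0  0
  Δ^5: 0  0
  Δ^6: 0
The third differences are constant (-18) and nonzero, while all higher differences vanish, so the minimal degree is 3.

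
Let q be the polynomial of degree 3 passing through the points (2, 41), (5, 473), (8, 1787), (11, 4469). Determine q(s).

q(s) = 3s^3 + 4s^2 - s + 3

Write q(s) = as^3 + bs^2 + cs + d. Substituting each data point gives a linear system:
  8a + 4b + 2c + d = 41
  125a + 25b + 5c + d = 473
  512a + 64b + 8c + d = 1787
  1331a + 121b + 11c + d = 4469
Solving the system yields a = 3, b = 4, c = -1, d = 3.
So q(s) = 3s^3 + 4s^2 - s + 3.
Check: q(11) = 4469. ✓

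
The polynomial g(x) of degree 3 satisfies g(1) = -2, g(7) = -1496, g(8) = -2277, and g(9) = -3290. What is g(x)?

g(x) = -5x^3 + 4x^2 + 4x - 5

Write g(x) = ax^3 + bx^2 + cx + d. Substituting each data point gives a linear system:
  a + b + c + d = -2
  343a + 49b + 7c + d = -1496
  512a + 64b + 8c + d = -2277
  729a + 81b + 9c + d = -3290
Solving the system yields a = -5, b = 4, c = 4, d = -5.
So g(x) = -5x³ + 4x² + 4x - 5.
Check: g(9) = -3290. ✓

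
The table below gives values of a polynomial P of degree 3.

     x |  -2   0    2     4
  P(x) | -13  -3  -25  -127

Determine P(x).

Write P(x) = ax^3 + bx^2 + cx + d. Substituting each data point gives a linear system:
  -8a + 4b - 2c + d = -13
  d = -3
  8a + 4b + 2c + d = -25
  64a + 16b + 4c + d = -127
Solving the system yields a = -1, b = -4, c = 1, d = -3.
So P(x) = -x^3 - 4x^2 + x - 3.
Check: P(4) = -127. ✓

P(x) = -x^3 - 4x^2 + x - 3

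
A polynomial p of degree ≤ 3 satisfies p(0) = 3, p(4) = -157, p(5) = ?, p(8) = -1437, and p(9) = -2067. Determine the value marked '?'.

-327

The 4 known points determine the degree-3 polynomial uniquely.
Write p(u) = au^3 + bu^2 + cu + d. Substituting each data point gives a linear system:
  d = 3
  64a + 16b + 4c + d = -157
  512a + 64b + 8c + d = -1437
  729a + 81b + 9c + d = -2067
Solving the system yields a = -3, b = 1, c = 4, d = 3.
So p(u) = -3u³ + u² + 4u + 3.
Then p(5) = -327.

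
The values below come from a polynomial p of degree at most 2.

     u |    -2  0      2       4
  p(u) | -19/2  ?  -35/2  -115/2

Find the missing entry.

-3/2

On equispaced nodes a degree-2 polynomial has vanishing third forward difference, so
  - p(-2) + 3·p(0) - 3·p(2) + p(4) = 0.
Substituting the known values and solving for p(0):
  3·p(0) = -9/2
  p(0) = -3/2.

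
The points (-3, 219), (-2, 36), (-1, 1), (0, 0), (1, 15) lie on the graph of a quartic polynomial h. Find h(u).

Write h(u) = au^4 + bu^3 + cu^2 + du + e. Substituting each data point gives a linear system:
  81a - 27b + 9c - 3d + e = 219
  16a - 8b + 4c - 2d + e = 36
  a - b + c - d + e = 1
  e = 0
  a + b + c + d + e = 15
Solving the system yields a = 4, b = 5, c = 4, d = 2, e = 0.
So h(u) = 4u⁴ + 5u³ + 4u² + 2u.
Check: h(0) = 0. ✓

h(u) = 4u^4 + 5u^3 + 4u^2 + 2u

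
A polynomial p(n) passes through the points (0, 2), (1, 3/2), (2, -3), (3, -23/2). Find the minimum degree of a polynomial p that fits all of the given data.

2

Forward differences of the values at n = 0, 1, 2, 3:
  p  : 2  3/2  -3  -23/2
  Δ  : -1/2  -9/2  -17/2
  Δ^2: -4  -4
  Δ^3: 0
The second differences are constant (-4) and nonzero, while all higher differences vanish, so the minimal degree is 2.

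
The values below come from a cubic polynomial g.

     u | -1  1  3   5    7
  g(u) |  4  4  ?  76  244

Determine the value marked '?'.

The 4 known points determine the degree-3 polynomial uniquely.
Write g(u) = au^3 + bu^2 + cu + d. Substituting each data point gives a linear system:
  -a + b - c + d = 4
  a + b + c + d = 4
  125a + 25b + 5c + d = 76
  343a + 49b + 7c + d = 244
Solving the system yields a = 1, b = -2, c = -1, d = 6.
So g(u) = u^3 - 2u^2 - u + 6.
Then g(3) = 12.

12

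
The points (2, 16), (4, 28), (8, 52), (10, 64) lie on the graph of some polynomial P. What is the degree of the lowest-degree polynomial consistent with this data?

Divided differences on the nodes 2, 4, 8, 10:
  order 0: 16  28  52  64
  order 1: 6  6  6
  order 2: 0  0
  order 3: 0
The order-1 divided differences are all 6 (nonzero) and every higher order vanishes, so the data lies on a polynomial of degree exactly 1.

1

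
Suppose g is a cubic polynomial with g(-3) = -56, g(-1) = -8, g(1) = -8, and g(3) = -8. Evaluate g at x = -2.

-23

Write g(x) = ax^3 + bx^2 + cx + d. Substituting each data point gives a linear system:
  -27a + 9b - 3c + d = -56
  -a + b - c + d = -8
  a + b + c + d = -8
  27a + 9b + 3c + d = -8
Solving the system yields a = 1, b = -3, c = -1, d = -5.
So g(x) = x^3 - 3x^2 - x - 5.
Then g(-2) = -23.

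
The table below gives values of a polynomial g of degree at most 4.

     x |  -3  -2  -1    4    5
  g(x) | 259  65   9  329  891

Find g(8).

Write g(x) = ax^4 + bx^3 + cx^2 + dx + e. Substituting each data point gives a linear system:
  81a - 27b + 9c - 3d + e = 259
  16a - 8b + 4c - 2d + e = 65
  a - b + c - d + e = 9
  256a + 64b + 16c + 4d + e = 329
  625a + 125b + 25c + 5d + e = 891
Solving the system yields a = 2, b = -3, c = 1, d = -2, e = 1.
So g(x) = 2x^4 - 3x^3 + x^2 - 2x + 1.
Then g(8) = 6705.

6705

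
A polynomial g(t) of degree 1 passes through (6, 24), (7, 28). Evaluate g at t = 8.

32

Write g(t) = at + b. Substituting each data point gives a linear system:
  6a + b = 24
  7a + b = 28
Solving the system yields a = 4, b = 0.
So g(t) = 4t.
Then g(8) = 32.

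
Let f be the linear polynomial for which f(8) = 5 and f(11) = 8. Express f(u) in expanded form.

Using the Lagrange interpolation formula with nodes 8, 11:
  L_0(u) = (u - 11) / -3
  L_1(u) = (u - 8) / 3
Then f(u) = 5·L_0(u) + 8·L_1(u).
Expanding and collecting terms gives f(u) = u - 3.
Check: f(8) = 5. ✓

f(u) = u - 3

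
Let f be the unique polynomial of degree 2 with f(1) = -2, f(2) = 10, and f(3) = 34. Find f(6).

178

Write f(x) = ax^2 + bx + c. Substituting each data point gives a linear system:
  a + b + c = -2
  4a + 2b + c = 10
  9a + 3b + c = 34
Solving the system yields a = 6, b = -6, c = -2.
So f(x) = 6x² - 6x - 2.
Then f(6) = 178.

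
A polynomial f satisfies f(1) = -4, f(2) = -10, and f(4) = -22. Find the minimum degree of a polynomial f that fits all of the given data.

Divided differences on the nodes 1, 2, 4:
  order 0: -4  -10  -22
  order 1: -6  -6
  order 2: 0
The order-1 divided differences are all -6 (nonzero) and every higher order vanishes, so the data lies on a polynomial of degree exactly 1.

1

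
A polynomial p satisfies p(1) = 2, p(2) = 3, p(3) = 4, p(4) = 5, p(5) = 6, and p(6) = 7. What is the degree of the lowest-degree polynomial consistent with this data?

1

Forward differences of the values at n = 1, 2, 3, 4, 5, 6:
  p  : 2  3  4  5  6  7
  Δ  : 1  1  1  1  1
  Δ^2: 0  0  0  0
  Δ^3: 0  0  0
  Δ^4: 0  0
  Δ^5: 0
The first differences are constant (1) and nonzero, while all higher differences vanish, so the minimal degree is 1.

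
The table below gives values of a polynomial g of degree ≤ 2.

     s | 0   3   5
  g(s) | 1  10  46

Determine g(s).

g(s) = 3s^2 - 6s + 1

Write g(s) = as^2 + bs + c. Substituting each data point gives a linear system:
  c = 1
  9a + 3b + c = 10
  25a + 5b + c = 46
Solving the system yields a = 3, b = -6, c = 1.
So g(s) = 3s^2 - 6s + 1.
Check: g(5) = 46. ✓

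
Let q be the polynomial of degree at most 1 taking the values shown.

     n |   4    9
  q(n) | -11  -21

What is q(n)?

q(n) = -2n - 3

Write q(n) = an + b. Substituting each data point gives a linear system:
  4a + b = -11
  9a + b = -21
Solving the system yields a = -2, b = -3.
So q(n) = -2n - 3.
Check: q(9) = -21. ✓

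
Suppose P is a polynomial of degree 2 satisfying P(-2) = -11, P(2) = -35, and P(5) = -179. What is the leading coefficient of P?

Write P(s) = as^2 + bs + c. Substituting each data point gives a linear system:
  4a - 2b + c = -11
  4a + 2b + c = -35
  25a + 5b + c = -179
Solving the system yields a = -6, b = -6, c = 1.
So P(s) = -6s^2 - 6s + 1.
The leading coefficient is -6.

-6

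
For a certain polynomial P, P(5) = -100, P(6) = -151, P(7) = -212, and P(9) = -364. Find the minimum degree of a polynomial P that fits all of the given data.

2

Divided differences on the nodes 5, 6, 7, 9:
  order 0: -100  -151  -212  -364
  order 1: -51  -61  -76
  order 2: -5  -5
  order 3: 0
The order-2 divided differences are all -5 (nonzero) and every higher order vanishes, so the data lies on a polynomial of degree exactly 2.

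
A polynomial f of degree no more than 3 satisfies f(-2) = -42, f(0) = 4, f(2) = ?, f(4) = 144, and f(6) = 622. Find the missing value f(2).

On equispaced nodes a degree-3 polynomial has vanishing fourth forward difference, so
  f(-2) - 4·f(0) + 6·f(2) - 4·f(4) + f(6) = 0.
Substituting the known values and solving for f(2):
  6·f(2) = 12
  f(2) = 2.

2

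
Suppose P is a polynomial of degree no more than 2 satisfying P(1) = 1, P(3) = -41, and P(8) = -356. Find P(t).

Using the Lagrange interpolation formula with nodes 1, 3, 8:
  L_0(t) = (t - 3)(t - 8) / 14
  L_1(t) = (t - 1)(t - 8) / -10
  L_2(t) = (t - 1)(t - 3) / 35
Then P(t) = 1·L_0(t) - 41·L_1(t) - 356·L_2(t).
Expanding and collecting terms gives P(t) = -6t² + 3t + 4.
Check: P(8) = -356. ✓

P(t) = -6t^2 + 3t + 4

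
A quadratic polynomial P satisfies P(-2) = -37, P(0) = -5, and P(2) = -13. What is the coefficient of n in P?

6

Write P(n) = an^2 + bn + c. Substituting each data point gives a linear system:
  4a - 2b + c = -37
  c = -5
  4a + 2b + c = -13
Solving the system yields a = -5, b = 6, c = -5.
So P(n) = -5n^2 + 6n - 5.
The coefficient of n is 6.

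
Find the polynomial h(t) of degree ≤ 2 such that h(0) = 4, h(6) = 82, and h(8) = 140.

h(t) = 2t^2 + t + 4

Using the Lagrange interpolation formula with nodes 0, 6, 8:
  L_0(t) = (t - 6)(t - 8) / 48
  L_1(t) = t(t - 8) / -12
  L_2(t) = t(t - 6) / 16
Then h(t) = 4·L_0(t) + 82·L_1(t) + 140·L_2(t).
Expanding and collecting terms gives h(t) = 2t^2 + t + 4.
Check: h(6) = 82. ✓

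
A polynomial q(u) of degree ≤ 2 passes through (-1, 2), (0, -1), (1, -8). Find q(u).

q(u) = -2u^2 - 5u - 1

Using the Lagrange interpolation formula with nodes -1, 0, 1:
  L_0(u) = u(u - 1) / 2
  L_1(u) = (u + 1)(u - 1) / -1
  L_2(u) = (u + 1)u / 2
Then q(u) = 2·L_0(u) - 1·L_1(u) - 8·L_2(u).
Expanding and collecting terms gives q(u) = -2u² - 5u - 1.
Check: q(-1) = 2. ✓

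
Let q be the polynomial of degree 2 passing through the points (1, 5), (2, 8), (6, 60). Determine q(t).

Write q(t) = at^2 + bt + c. Substituting each data point gives a linear system:
  a + b + c = 5
  4a + 2b + c = 8
  36a + 6b + c = 60
Solving the system yields a = 2, b = -3, c = 6.
So q(t) = 2t^2 - 3t + 6.
Check: q(1) = 5. ✓

q(t) = 2t^2 - 3t + 6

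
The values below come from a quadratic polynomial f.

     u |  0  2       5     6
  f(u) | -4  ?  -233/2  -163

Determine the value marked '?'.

The 3 known points determine the degree-2 polynomial uniquely.
Write f(u) = au^2 + bu + c. Substituting each data point gives a linear system:
  c = -4
  25a + 5b + c = -233/2
  36a + 6b + c = -163
Solving the system yields a = -4, b = -5/2, c = -4.
So f(u) = -4u² - (5/2)u - 4.
Then f(2) = -25.

-25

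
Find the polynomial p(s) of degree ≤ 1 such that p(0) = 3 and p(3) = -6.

p(s) = -3s + 3

Write p(s) = as + b. Substituting each data point gives a linear system:
  b = 3
  3a + b = -6
Solving the system yields a = -3, b = 3.
So p(s) = -3s + 3.
Check: p(3) = -6. ✓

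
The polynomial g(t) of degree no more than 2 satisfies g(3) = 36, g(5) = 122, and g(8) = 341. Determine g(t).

g(t) = 6t^2 - 5t - 3

Using the Lagrange interpolation formula with nodes 3, 5, 8:
  L_0(t) = (t - 5)(t - 8) / 10
  L_1(t) = (t - 3)(t - 8) / -6
  L_2(t) = (t - 3)(t - 5) / 15
Then g(t) = 36·L_0(t) + 122·L_1(t) + 341·L_2(t).
Expanding and collecting terms gives g(t) = 6t^2 - 5t - 3.
Check: g(3) = 36. ✓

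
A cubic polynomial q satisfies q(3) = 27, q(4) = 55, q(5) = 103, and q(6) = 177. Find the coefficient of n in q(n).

Write q(n) = an^3 + bn^2 + cn + d. Substituting each data point gives a linear system:
  27a + 9b + 3c + d = 27
  64a + 16b + 4c + d = 55
  125a + 25b + 5c + d = 103
  216a + 36b + 6c + d = 177
Solving the system yields a = 1, b = -2, c = 5, d = 3.
So q(n) = n^3 - 2n^2 + 5n + 3.
The coefficient of n is 5.

5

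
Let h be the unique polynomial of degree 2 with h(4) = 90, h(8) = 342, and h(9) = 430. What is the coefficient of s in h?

Write h(s) = as^2 + bs + c. Substituting each data point gives a linear system:
  16a + 4b + c = 90
  64a + 8b + c = 342
  81a + 9b + c = 430
Solving the system yields a = 5, b = 3, c = -2.
So h(s) = 5s² + 3s - 2.
The coefficient of s is 3.

3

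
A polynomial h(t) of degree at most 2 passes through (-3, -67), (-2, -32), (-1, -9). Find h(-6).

Write h(t) = at^2 + bt + c. Substituting each data point gives a linear system:
  9a - 3b + c = -67
  4a - 2b + c = -32
  a - b + c = -9
Solving the system yields a = -6, b = 5, c = 2.
So h(t) = -6t^2 + 5t + 2.
Then h(-6) = -244.

-244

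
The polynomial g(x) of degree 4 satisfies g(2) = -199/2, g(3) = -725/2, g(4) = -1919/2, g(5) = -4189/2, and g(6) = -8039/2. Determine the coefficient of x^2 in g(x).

Write g(x) = ax^4 + bx^3 + cx^2 + dx + e. Substituting each data point gives a linear system:
  16a + 8b + 4c + 2d + e = -199/2
  81a + 27b + 9c + 3d + e = -725/2
  256a + 64b + 16c + 4d + e = -1919/2
  625a + 125b + 25c + 5d + e = -4189/2
  1296a + 216b + 36c + 6d + e = -8039/2
Solving the system yields a = -2, b = -6, c = -3, d = -4, e = 1/2.
So g(x) = -2x^4 - 6x^3 - 3x^2 - 4x + 1/2.
The coefficient of x^2 is -3.

-3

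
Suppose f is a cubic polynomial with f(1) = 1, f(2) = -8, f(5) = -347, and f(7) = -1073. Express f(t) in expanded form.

f(t) = -4t^3 + 6t^2 + t - 2

Write f(t) = at^3 + bt^2 + ct + d. Substituting each data point gives a linear system:
  a + b + c + d = 1
  8a + 4b + 2c + d = -8
  125a + 25b + 5c + d = -347
  343a + 49b + 7c + d = -1073
Solving the system yields a = -4, b = 6, c = 1, d = -2.
So f(t) = -4t^3 + 6t^2 + t - 2.
Check: f(7) = -1073. ✓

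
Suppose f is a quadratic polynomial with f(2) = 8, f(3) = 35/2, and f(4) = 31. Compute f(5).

Forward differences of the values at u = 2, 3, 4:
  f  : 8  35/2  31
  Δ  : 19/2  27/2
  Δ^2: 4
The second differences are constant, confirming degree 2.
Interpolating (Newton forward form) and evaluating at u = 5 gives f(5) = 97/2.

97/2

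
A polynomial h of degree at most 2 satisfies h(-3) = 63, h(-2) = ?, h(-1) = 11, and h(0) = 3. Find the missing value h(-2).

31

The 3 known points determine the degree-2 polynomial uniquely.
Write h(x) = ax^2 + bx + c. Substituting each data point gives a linear system:
  9a - 3b + c = 63
  a - b + c = 11
  c = 3
Solving the system yields a = 6, b = -2, c = 3.
So h(x) = 6x^2 - 2x + 3.
Then h(-2) = 31.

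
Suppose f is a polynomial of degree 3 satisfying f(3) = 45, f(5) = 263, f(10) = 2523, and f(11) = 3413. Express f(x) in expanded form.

Write f(x) = ax^3 + bx^2 + cx + d. Substituting each data point gives a linear system:
  27a + 9b + 3c + d = 45
  125a + 25b + 5c + d = 263
  1000a + 100b + 10c + d = 2523
  1331a + 121b + 11c + d = 3413
Solving the system yields a = 3, b = -5, c = 2, d = 3.
So f(x) = 3x^3 - 5x^2 + 2x + 3.
Check: f(10) = 2523. ✓

f(x) = 3x^3 - 5x^2 + 2x + 3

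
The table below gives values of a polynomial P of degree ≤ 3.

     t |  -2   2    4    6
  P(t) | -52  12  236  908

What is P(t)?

P(t) = 5t^3 - 4t^2 - 4t - 4

Using the Lagrange interpolation formula with nodes -2, 2, 4, 6:
  L_0(t) = (t - 2)(t - 4)(t - 6) / -192
  L_1(t) = (t + 2)(t - 4)(t - 6) / 32
  L_2(t) = (t + 2)(t - 2)(t - 6) / -24
  L_3(t) = (t + 2)(t - 2)(t - 4) / 64
Then P(t) = -52·L_0(t) + 12·L_1(t) + 236·L_2(t) + 908·L_3(t).
Expanding and collecting terms gives P(t) = 5t³ - 4t² - 4t - 4.
Check: P(2) = 12. ✓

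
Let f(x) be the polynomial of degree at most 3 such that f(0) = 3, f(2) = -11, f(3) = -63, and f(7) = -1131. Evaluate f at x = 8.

-1733

Using the Lagrange interpolation formula with nodes 0, 2, 3, 7:
  L_0(x) = (x - 2)(x - 3)(x - 7) / -42
  L_1(x) = x(x - 3)(x - 7) / 10
  L_2(x) = x(x - 2)(x - 7) / -12
  L_3(x) = x(x - 2)(x - 3) / 140
Then f(x) = 3·L_0(x) - 11·L_1(x) - 63·L_2(x) - 1131·L_3(x).
Expanding and collecting terms gives f(x) = -4x^3 + 5x^2 - x + 3.
Evaluating at x = 8: f(8) = -1733.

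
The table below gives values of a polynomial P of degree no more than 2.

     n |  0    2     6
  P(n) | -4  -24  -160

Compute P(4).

Write P(n) = an^2 + bn + c. Substituting each data point gives a linear system:
  c = -4
  4a + 2b + c = -24
  36a + 6b + c = -160
Solving the system yields a = -4, b = -2, c = -4.
So P(n) = -4n² - 2n - 4.
Then P(4) = -76.

-76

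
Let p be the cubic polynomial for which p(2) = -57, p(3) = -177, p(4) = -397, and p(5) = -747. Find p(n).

p(n) = -5n^3 - 5n^2 + 3

Using the Lagrange interpolation formula with nodes 2, 3, 4, 5:
  L_0(n) = (n - 3)(n - 4)(n - 5) / -6
  L_1(n) = (n - 2)(n - 4)(n - 5) / 2
  L_2(n) = (n - 2)(n - 3)(n - 5) / -2
  L_3(n) = (n - 2)(n - 3)(n - 4) / 6
Then p(n) = -57·L_0(n) - 177·L_1(n) - 397·L_2(n) - 747·L_3(n).
Expanding and collecting terms gives p(n) = -5n^3 - 5n^2 + 3.
Check: p(5) = -747. ✓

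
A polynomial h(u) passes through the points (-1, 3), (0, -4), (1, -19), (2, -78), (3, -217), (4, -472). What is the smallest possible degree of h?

Forward differences of the values at u = -1, 0, 1, 2, 3, 4:
  h  : 3  -4  -19  -78  -217  -472
  Δ  : -7  -15  -59  -139  -255
  Δ^2: -8  -44  -80  -116
  Δ^3: -36  -36  -36
  Δ^4: 0  0
  Δ^5: 0
The third differences are constant (-36) and nonzero, while all higher differences vanish, so the minimal degree is 3.

3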